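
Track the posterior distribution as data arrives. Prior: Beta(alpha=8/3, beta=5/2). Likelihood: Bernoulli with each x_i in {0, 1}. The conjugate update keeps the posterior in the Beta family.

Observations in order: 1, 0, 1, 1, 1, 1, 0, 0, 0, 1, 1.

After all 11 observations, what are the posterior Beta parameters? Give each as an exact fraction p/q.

obs 1: x=1 → posterior Beta(11/3, 5/2)
obs 2: x=0 → posterior Beta(11/3, 7/2)
obs 3: x=1 → posterior Beta(14/3, 7/2)
obs 4: x=1 → posterior Beta(17/3, 7/2)
obs 5: x=1 → posterior Beta(20/3, 7/2)
obs 6: x=1 → posterior Beta(23/3, 7/2)
obs 7: x=0 → posterior Beta(23/3, 9/2)
obs 8: x=0 → posterior Beta(23/3, 11/2)
obs 9: x=0 → posterior Beta(23/3, 13/2)
obs 10: x=1 → posterior Beta(26/3, 13/2)
obs 11: x=1 → posterior Beta(29/3, 13/2)

alpha=29/3, beta=13/2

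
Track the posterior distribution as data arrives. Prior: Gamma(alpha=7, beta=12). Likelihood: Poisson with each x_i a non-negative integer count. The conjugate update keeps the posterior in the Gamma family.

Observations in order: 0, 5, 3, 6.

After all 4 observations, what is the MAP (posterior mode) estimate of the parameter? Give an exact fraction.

5/4

obs 1: x=0 → posterior Gamma(7, 13)
obs 2: x=5 → posterior Gamma(12, 14)
obs 3: x=3 → posterior Gamma(15, 15)
obs 4: x=6 → posterior Gamma(21, 16)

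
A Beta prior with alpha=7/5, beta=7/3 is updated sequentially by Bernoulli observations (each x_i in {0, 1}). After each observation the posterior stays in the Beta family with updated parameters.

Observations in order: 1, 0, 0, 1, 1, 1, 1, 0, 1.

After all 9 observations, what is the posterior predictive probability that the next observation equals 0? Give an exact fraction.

80/191

obs 1: x=1 → posterior Beta(12/5, 7/3)
obs 2: x=0 → posterior Beta(12/5, 10/3)
obs 3: x=0 → posterior Beta(12/5, 13/3)
obs 4: x=1 → posterior Beta(17/5, 13/3)
obs 5: x=1 → posterior Beta(22/5, 13/3)
obs 6: x=1 → posterior Beta(27/5, 13/3)
obs 7: x=1 → posterior Beta(32/5, 13/3)
obs 8: x=0 → posterior Beta(32/5, 16/3)
obs 9: x=1 → posterior Beta(37/5, 16/3)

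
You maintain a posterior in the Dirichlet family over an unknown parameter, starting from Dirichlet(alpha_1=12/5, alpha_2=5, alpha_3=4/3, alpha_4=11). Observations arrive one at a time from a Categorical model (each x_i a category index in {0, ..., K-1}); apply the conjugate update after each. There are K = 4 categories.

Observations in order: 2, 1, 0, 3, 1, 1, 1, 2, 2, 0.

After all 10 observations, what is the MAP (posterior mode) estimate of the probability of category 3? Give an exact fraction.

obs 1: x=2 → posterior Dirichlet(12/5, 5, 7/3, 11)
obs 2: x=1 → posterior Dirichlet(12/5, 6, 7/3, 11)
obs 3: x=0 → posterior Dirichlet(17/5, 6, 7/3, 11)
obs 4: x=3 → posterior Dirichlet(17/5, 6, 7/3, 12)
obs 5: x=1 → posterior Dirichlet(17/5, 7, 7/3, 12)
obs 6: x=1 → posterior Dirichlet(17/5, 8, 7/3, 12)
obs 7: x=1 → posterior Dirichlet(17/5, 9, 7/3, 12)
obs 8: x=2 → posterior Dirichlet(17/5, 9, 10/3, 12)
obs 9: x=2 → posterior Dirichlet(17/5, 9, 13/3, 12)
obs 10: x=0 → posterior Dirichlet(22/5, 9, 13/3, 12)

165/386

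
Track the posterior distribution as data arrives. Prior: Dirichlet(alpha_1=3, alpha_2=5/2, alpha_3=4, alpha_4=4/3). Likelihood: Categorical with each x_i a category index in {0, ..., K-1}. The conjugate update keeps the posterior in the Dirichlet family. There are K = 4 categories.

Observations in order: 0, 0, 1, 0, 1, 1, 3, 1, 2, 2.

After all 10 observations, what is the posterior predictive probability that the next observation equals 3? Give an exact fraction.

14/125

obs 1: x=0 → posterior Dirichlet(4, 5/2, 4, 4/3)
obs 2: x=0 → posterior Dirichlet(5, 5/2, 4, 4/3)
obs 3: x=1 → posterior Dirichlet(5, 7/2, 4, 4/3)
obs 4: x=0 → posterior Dirichlet(6, 7/2, 4, 4/3)
obs 5: x=1 → posterior Dirichlet(6, 9/2, 4, 4/3)
obs 6: x=1 → posterior Dirichlet(6, 11/2, 4, 4/3)
obs 7: x=3 → posterior Dirichlet(6, 11/2, 4, 7/3)
obs 8: x=1 → posterior Dirichlet(6, 13/2, 4, 7/3)
obs 9: x=2 → posterior Dirichlet(6, 13/2, 5, 7/3)
obs 10: x=2 → posterior Dirichlet(6, 13/2, 6, 7/3)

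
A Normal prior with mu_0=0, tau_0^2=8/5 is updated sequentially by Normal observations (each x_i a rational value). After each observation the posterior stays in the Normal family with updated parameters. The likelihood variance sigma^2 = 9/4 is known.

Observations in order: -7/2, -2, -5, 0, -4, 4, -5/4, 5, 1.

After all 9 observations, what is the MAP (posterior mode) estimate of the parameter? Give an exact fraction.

-184/333

obs 1: x=-7/2 → posterior Normal(-16/11, 72/77)
obs 2: x=-2 → posterior Normal(-176/109, 72/109)
obs 3: x=-5 → posterior Normal(-112/47, 24/47)
obs 4: x=0 → posterior Normal(-336/173, 72/173)
obs 5: x=-4 → posterior Normal(-464/205, 72/205)
obs 6: x=4 → posterior Normal(-112/79, 24/79)
obs 7: x=-5/4 → posterior Normal(-376/269, 72/269)
obs 8: x=5 → posterior Normal(-216/301, 72/301)
obs 9: x=1 → posterior Normal(-184/333, 8/37)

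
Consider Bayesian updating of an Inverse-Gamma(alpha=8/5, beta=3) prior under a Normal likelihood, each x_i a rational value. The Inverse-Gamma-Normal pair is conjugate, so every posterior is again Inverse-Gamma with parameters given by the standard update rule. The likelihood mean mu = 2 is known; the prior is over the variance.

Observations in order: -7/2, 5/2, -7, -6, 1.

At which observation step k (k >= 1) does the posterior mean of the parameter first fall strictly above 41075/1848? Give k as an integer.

k = 3

obs 1: x=-7/2 → posterior Inverse-Gamma(21/10, 145/8)
obs 2: x=5/2 → posterior Inverse-Gamma(13/5, 73/4)
obs 3: x=-7 → posterior Inverse-Gamma(31/10, 235/4)
obs 4: x=-6 → posterior Inverse-Gamma(18/5, 363/4)
obs 5: x=1 → posterior Inverse-Gamma(41/10, 365/4)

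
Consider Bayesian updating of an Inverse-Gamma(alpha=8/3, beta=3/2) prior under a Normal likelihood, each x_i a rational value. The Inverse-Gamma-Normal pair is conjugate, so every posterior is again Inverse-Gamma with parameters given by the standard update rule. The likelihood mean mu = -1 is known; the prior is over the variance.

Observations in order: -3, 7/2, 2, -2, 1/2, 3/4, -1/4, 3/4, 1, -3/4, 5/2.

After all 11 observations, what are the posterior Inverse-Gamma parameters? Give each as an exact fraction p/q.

alpha=49/6, beta=125/4

obs 1: x=-3 → posterior Inverse-Gamma(19/6, 7/2)
obs 2: x=7/2 → posterior Inverse-Gamma(11/3, 109/8)
obs 3: x=2 → posterior Inverse-Gamma(25/6, 145/8)
obs 4: x=-2 → posterior Inverse-Gamma(14/3, 149/8)
obs 5: x=1/2 → posterior Inverse-Gamma(31/6, 79/4)
obs 6: x=3/4 → posterior Inverse-Gamma(17/3, 681/32)
obs 7: x=-1/4 → posterior Inverse-Gamma(37/6, 345/16)
obs 8: x=3/4 → posterior Inverse-Gamma(20/3, 739/32)
obs 9: x=1 → posterior Inverse-Gamma(43/6, 803/32)
obs 10: x=-3/4 → posterior Inverse-Gamma(23/3, 201/8)
obs 11: x=5/2 → posterior Inverse-Gamma(49/6, 125/4)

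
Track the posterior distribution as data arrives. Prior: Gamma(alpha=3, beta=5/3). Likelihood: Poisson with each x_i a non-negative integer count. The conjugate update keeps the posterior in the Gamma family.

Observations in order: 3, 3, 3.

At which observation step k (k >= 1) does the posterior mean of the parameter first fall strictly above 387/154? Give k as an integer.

obs 1: x=3 → posterior Gamma(6, 8/3)
obs 2: x=3 → posterior Gamma(9, 11/3)
obs 3: x=3 → posterior Gamma(12, 14/3)

k = 3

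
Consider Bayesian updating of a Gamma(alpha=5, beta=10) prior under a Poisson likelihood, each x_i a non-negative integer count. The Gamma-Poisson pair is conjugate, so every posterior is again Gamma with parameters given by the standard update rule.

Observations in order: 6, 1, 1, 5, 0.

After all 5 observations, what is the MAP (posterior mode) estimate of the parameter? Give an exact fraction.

obs 1: x=6 → posterior Gamma(11, 11)
obs 2: x=1 → posterior Gamma(12, 12)
obs 3: x=1 → posterior Gamma(13, 13)
obs 4: x=5 → posterior Gamma(18, 14)
obs 5: x=0 → posterior Gamma(18, 15)

17/15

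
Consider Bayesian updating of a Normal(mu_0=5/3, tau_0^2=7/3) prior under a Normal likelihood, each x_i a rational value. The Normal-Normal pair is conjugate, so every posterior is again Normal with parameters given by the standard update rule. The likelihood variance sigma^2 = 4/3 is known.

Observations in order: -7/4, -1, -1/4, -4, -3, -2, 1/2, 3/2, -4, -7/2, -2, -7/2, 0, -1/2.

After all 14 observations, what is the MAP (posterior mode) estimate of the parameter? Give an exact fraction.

obs 1: x=-7/4 → posterior Normal(-67/132, 28/33)
obs 2: x=-1 → posterior Normal(-151/216, 14/27)
obs 3: x=-1/4 → posterior Normal(-43/75, 28/75)
obs 4: x=-4 → posterior Normal(-127/96, 7/24)
obs 5: x=-3 → posterior Normal(-190/117, 28/117)
obs 6: x=-2 → posterior Normal(-116/69, 14/69)
obs 7: x=1/2 → posterior Normal(-443/318, 28/159)
obs 8: x=3/2 → posterior Normal(-19/18, 7/45)
obs 9: x=-4 → posterior Normal(-274/201, 28/201)
obs 10: x=-7/2 → posterior Normal(-695/444, 14/111)
obs 11: x=-2 → posterior Normal(-779/486, 28/243)
obs 12: x=-7/2 → posterior Normal(-463/264, 7/66)
obs 13: x=0 → posterior Normal(-463/285, 28/285)
obs 14: x=-1/2 → posterior Normal(-947/612, 14/153)

-947/612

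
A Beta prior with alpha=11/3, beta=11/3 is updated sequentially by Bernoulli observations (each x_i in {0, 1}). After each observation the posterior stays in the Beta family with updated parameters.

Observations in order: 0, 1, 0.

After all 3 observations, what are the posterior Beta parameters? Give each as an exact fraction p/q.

obs 1: x=0 → posterior Beta(11/3, 14/3)
obs 2: x=1 → posterior Beta(14/3, 14/3)
obs 3: x=0 → posterior Beta(14/3, 17/3)

alpha=14/3, beta=17/3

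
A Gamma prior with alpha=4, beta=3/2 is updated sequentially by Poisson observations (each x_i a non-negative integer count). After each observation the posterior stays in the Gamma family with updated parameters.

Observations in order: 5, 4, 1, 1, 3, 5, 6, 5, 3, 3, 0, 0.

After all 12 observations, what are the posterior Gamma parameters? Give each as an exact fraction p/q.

obs 1: x=5 → posterior Gamma(9, 5/2)
obs 2: x=4 → posterior Gamma(13, 7/2)
obs 3: x=1 → posterior Gamma(14, 9/2)
obs 4: x=1 → posterior Gamma(15, 11/2)
obs 5: x=3 → posterior Gamma(18, 13/2)
obs 6: x=5 → posterior Gamma(23, 15/2)
obs 7: x=6 → posterior Gamma(29, 17/2)
obs 8: x=5 → posterior Gamma(34, 19/2)
obs 9: x=3 → posterior Gamma(37, 21/2)
obs 10: x=3 → posterior Gamma(40, 23/2)
obs 11: x=0 → posterior Gamma(40, 25/2)
obs 12: x=0 → posterior Gamma(40, 27/2)

alpha=40, beta=27/2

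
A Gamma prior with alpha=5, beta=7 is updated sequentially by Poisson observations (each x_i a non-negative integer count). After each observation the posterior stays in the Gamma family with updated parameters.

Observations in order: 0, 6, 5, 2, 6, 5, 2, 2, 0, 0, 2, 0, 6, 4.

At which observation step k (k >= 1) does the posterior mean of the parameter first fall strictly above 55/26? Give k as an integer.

obs 1: x=0 → posterior Gamma(5, 8)
obs 2: x=6 → posterior Gamma(11, 9)
obs 3: x=5 → posterior Gamma(16, 10)
obs 4: x=2 → posterior Gamma(18, 11)
obs 5: x=6 → posterior Gamma(24, 12)
obs 6: x=5 → posterior Gamma(29, 13)
obs 7: x=2 → posterior Gamma(31, 14)
obs 8: x=2 → posterior Gamma(33, 15)
obs 9: x=0 → posterior Gamma(33, 16)
obs 10: x=0 → posterior Gamma(33, 17)
obs 11: x=2 → posterior Gamma(35, 18)
obs 12: x=0 → posterior Gamma(35, 19)
obs 13: x=6 → posterior Gamma(41, 20)
obs 14: x=4 → posterior Gamma(45, 21)

k = 6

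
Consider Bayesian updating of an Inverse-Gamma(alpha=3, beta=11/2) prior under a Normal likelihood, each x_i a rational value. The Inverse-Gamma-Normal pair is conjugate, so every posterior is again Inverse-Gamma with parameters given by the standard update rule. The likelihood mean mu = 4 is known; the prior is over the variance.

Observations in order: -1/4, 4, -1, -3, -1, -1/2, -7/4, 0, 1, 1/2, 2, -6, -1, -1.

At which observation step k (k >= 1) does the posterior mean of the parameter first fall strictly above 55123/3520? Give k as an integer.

k = 7

obs 1: x=-1/4 → posterior Inverse-Gamma(7/2, 465/32)
obs 2: x=4 → posterior Inverse-Gamma(4, 465/32)
obs 3: x=-1 → posterior Inverse-Gamma(9/2, 865/32)
obs 4: x=-3 → posterior Inverse-Gamma(5, 1649/32)
obs 5: x=-1 → posterior Inverse-Gamma(11/2, 2049/32)
obs 6: x=-1/2 → posterior Inverse-Gamma(6, 2373/32)
obs 7: x=-7/4 → posterior Inverse-Gamma(13/2, 1451/16)
obs 8: x=0 → posterior Inverse-Gamma(7, 1579/16)
obs 9: x=1 → posterior Inverse-Gamma(15/2, 1651/16)
obs 10: x=1/2 → posterior Inverse-Gamma(8, 1749/16)
obs 11: x=2 → posterior Inverse-Gamma(17/2, 1781/16)
obs 12: x=-6 → posterior Inverse-Gamma(9, 2581/16)
obs 13: x=-1 → posterior Inverse-Gamma(19/2, 2781/16)
obs 14: x=-1 → posterior Inverse-Gamma(10, 2981/16)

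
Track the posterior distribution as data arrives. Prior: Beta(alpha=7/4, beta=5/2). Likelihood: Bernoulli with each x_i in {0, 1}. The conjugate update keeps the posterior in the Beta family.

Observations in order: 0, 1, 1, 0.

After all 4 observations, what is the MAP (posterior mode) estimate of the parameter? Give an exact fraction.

obs 1: x=0 → posterior Beta(7/4, 7/2)
obs 2: x=1 → posterior Beta(11/4, 7/2)
obs 3: x=1 → posterior Beta(15/4, 7/2)
obs 4: x=0 → posterior Beta(15/4, 9/2)

11/25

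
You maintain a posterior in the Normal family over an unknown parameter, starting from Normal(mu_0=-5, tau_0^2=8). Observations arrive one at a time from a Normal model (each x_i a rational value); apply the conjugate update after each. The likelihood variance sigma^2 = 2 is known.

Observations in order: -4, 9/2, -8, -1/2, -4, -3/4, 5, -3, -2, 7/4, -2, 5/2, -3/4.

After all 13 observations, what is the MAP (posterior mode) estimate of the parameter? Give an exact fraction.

obs 1: x=-4 → posterior Normal(-21/5, 8/5)
obs 2: x=9/2 → posterior Normal(-1/3, 8/9)
obs 3: x=-8 → posterior Normal(-35/13, 8/13)
obs 4: x=-1/2 → posterior Normal(-37/17, 8/17)
obs 5: x=-4 → posterior Normal(-53/21, 8/21)
obs 6: x=-3/4 → posterior Normal(-56/25, 8/25)
obs 7: x=5 → posterior Normal(-36/29, 8/29)
obs 8: x=-3 → posterior Normal(-16/11, 8/33)
obs 9: x=-2 → posterior Normal(-56/37, 8/37)
obs 10: x=7/4 → posterior Normal(-49/41, 8/41)
obs 11: x=-2 → posterior Normal(-19/15, 8/45)
obs 12: x=5/2 → posterior Normal(-47/49, 8/49)
obs 13: x=-3/4 → posterior Normal(-50/53, 8/53)

-50/53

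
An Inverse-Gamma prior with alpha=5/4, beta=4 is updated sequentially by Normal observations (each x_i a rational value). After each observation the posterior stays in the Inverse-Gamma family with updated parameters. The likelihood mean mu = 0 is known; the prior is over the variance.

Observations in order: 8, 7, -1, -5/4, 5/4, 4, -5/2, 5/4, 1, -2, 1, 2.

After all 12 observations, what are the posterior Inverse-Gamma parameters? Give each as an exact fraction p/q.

obs 1: x=8 → posterior Inverse-Gamma(7/4, 36)
obs 2: x=7 → posterior Inverse-Gamma(9/4, 121/2)
obs 3: x=-1 → posterior Inverse-Gamma(11/4, 61)
obs 4: x=-5/4 → posterior Inverse-Gamma(13/4, 1977/32)
obs 5: x=5/4 → posterior Inverse-Gamma(15/4, 1001/16)
obs 6: x=4 → posterior Inverse-Gamma(17/4, 1129/16)
obs 7: x=-5/2 → posterior Inverse-Gamma(19/4, 1179/16)
obs 8: x=5/4 → posterior Inverse-Gamma(21/4, 2383/32)
obs 9: x=1 → posterior Inverse-Gamma(23/4, 2399/32)
obs 10: x=-2 → posterior Inverse-Gamma(25/4, 2463/32)
obs 11: x=1 → posterior Inverse-Gamma(27/4, 2479/32)
obs 12: x=2 → posterior Inverse-Gamma(29/4, 2543/32)

alpha=29/4, beta=2543/32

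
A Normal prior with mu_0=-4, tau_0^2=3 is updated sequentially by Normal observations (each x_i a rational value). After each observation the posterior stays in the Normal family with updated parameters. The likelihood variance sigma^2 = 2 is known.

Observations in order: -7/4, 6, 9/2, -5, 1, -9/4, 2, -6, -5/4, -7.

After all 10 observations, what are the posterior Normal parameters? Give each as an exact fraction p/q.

mu_0=-149/128, tau_0^2=3/16

obs 1: x=-7/4 → posterior Normal(-53/20, 6/5)
obs 2: x=6 → posterior Normal(19/32, 3/4)
obs 3: x=9/2 → posterior Normal(73/44, 6/11)
obs 4: x=-5 → posterior Normal(13/56, 3/7)
obs 5: x=1 → posterior Normal(25/68, 6/17)
obs 6: x=-9/4 → posterior Normal(-1/40, 3/10)
obs 7: x=2 → posterior Normal(11/46, 6/23)
obs 8: x=-6 → posterior Normal(-25/52, 3/13)
obs 9: x=-5/4 → posterior Normal(-65/116, 6/29)
obs 10: x=-7 → posterior Normal(-149/128, 3/16)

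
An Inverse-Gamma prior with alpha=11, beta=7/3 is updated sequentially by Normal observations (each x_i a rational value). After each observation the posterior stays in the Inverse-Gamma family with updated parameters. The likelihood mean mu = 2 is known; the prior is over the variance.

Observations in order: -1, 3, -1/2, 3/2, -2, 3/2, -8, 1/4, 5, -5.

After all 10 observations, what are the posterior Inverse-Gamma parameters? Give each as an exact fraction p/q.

obs 1: x=-1 → posterior Inverse-Gamma(23/2, 41/6)
obs 2: x=3 → posterior Inverse-Gamma(12, 22/3)
obs 3: x=-1/2 → posterior Inverse-Gamma(25/2, 251/24)
obs 4: x=3/2 → posterior Inverse-Gamma(13, 127/12)
obs 5: x=-2 → posterior Inverse-Gamma(27/2, 223/12)
obs 6: x=3/2 → posterior Inverse-Gamma(14, 449/24)
obs 7: x=-8 → posterior Inverse-Gamma(29/2, 1649/24)
obs 8: x=1/4 → posterior Inverse-Gamma(15, 6743/96)
obs 9: x=5 → posterior Inverse-Gamma(31/2, 7175/96)
obs 10: x=-5 → posterior Inverse-Gamma(16, 9527/96)

alpha=16, beta=9527/96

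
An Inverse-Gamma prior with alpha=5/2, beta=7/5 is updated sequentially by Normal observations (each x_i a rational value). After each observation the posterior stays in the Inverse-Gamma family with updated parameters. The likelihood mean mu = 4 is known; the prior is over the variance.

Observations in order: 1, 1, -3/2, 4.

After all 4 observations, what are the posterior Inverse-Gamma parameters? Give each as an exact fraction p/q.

alpha=9/2, beta=1021/40

obs 1: x=1 → posterior Inverse-Gamma(3, 59/10)
obs 2: x=1 → posterior Inverse-Gamma(7/2, 52/5)
obs 3: x=-3/2 → posterior Inverse-Gamma(4, 1021/40)
obs 4: x=4 → posterior Inverse-Gamma(9/2, 1021/40)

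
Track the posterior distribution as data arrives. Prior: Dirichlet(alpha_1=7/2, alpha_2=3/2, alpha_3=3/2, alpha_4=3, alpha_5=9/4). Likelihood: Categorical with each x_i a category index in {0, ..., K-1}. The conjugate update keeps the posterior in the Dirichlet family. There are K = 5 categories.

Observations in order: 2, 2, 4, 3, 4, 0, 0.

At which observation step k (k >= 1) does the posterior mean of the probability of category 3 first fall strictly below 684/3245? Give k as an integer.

obs 1: x=2 → posterior Dirichlet(7/2, 3/2, 5/2, 3, 9/4)
obs 2: x=2 → posterior Dirichlet(7/2, 3/2, 7/2, 3, 9/4)
obs 3: x=4 → posterior Dirichlet(7/2, 3/2, 7/2, 3, 13/4)
obs 4: x=3 → posterior Dirichlet(7/2, 3/2, 7/2, 4, 13/4)
obs 5: x=4 → posterior Dirichlet(7/2, 3/2, 7/2, 4, 17/4)
obs 6: x=0 → posterior Dirichlet(9/2, 3/2, 7/2, 4, 17/4)
obs 7: x=0 → posterior Dirichlet(11/2, 3/2, 7/2, 4, 17/4)

k = 3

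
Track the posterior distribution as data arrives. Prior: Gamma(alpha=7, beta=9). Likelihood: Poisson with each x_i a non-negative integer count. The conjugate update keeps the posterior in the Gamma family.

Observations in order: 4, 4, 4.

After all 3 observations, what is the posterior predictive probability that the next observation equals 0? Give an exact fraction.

319479999370622926848/1461920290375446110677

obs 1: x=4 → posterior Gamma(11, 10)
obs 2: x=4 → posterior Gamma(15, 11)
obs 3: x=4 → posterior Gamma(19, 12)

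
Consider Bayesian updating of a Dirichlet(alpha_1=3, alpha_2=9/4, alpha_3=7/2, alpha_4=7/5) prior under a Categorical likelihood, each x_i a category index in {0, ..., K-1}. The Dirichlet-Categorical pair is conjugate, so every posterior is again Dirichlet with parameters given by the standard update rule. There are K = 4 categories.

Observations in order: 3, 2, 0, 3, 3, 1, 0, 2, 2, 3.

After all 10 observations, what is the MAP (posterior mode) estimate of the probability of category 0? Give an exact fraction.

80/323

obs 1: x=3 → posterior Dirichlet(3, 9/4, 7/2, 12/5)
obs 2: x=2 → posterior Dirichlet(3, 9/4, 9/2, 12/5)
obs 3: x=0 → posterior Dirichlet(4, 9/4, 9/2, 12/5)
obs 4: x=3 → posterior Dirichlet(4, 9/4, 9/2, 17/5)
obs 5: x=3 → posterior Dirichlet(4, 9/4, 9/2, 22/5)
obs 6: x=1 → posterior Dirichlet(4, 13/4, 9/2, 22/5)
obs 7: x=0 → posterior Dirichlet(5, 13/4, 9/2, 22/5)
obs 8: x=2 → posterior Dirichlet(5, 13/4, 11/2, 22/5)
obs 9: x=2 → posterior Dirichlet(5, 13/4, 13/2, 22/5)
obs 10: x=3 → posterior Dirichlet(5, 13/4, 13/2, 27/5)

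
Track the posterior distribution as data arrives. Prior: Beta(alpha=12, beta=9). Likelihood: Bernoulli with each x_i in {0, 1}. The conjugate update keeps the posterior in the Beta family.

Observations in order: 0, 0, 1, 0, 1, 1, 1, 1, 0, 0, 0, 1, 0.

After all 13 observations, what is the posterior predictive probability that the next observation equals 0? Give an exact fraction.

obs 1: x=0 → posterior Beta(12, 10)
obs 2: x=0 → posterior Beta(12, 11)
obs 3: x=1 → posterior Beta(13, 11)
obs 4: x=0 → posterior Beta(13, 12)
obs 5: x=1 → posterior Beta(14, 12)
obs 6: x=1 → posterior Beta(15, 12)
obs 7: x=1 → posterior Beta(16, 12)
obs 8: x=1 → posterior Beta(17, 12)
obs 9: x=0 → posterior Beta(17, 13)
obs 10: x=0 → posterior Beta(17, 14)
obs 11: x=0 → posterior Beta(17, 15)
obs 12: x=1 → posterior Beta(18, 15)
obs 13: x=0 → posterior Beta(18, 16)

8/17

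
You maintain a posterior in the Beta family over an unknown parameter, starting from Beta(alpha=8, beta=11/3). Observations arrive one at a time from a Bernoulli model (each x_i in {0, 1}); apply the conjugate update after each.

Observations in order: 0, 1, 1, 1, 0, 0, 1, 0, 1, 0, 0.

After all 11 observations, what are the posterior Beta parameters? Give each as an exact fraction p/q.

obs 1: x=0 → posterior Beta(8, 14/3)
obs 2: x=1 → posterior Beta(9, 14/3)
obs 3: x=1 → posterior Beta(10, 14/3)
obs 4: x=1 → posterior Beta(11, 14/3)
obs 5: x=0 → posterior Beta(11, 17/3)
obs 6: x=0 → posterior Beta(11, 20/3)
obs 7: x=1 → posterior Beta(12, 20/3)
obs 8: x=0 → posterior Beta(12, 23/3)
obs 9: x=1 → posterior Beta(13, 23/3)
obs 10: x=0 → posterior Beta(13, 26/3)
obs 11: x=0 → posterior Beta(13, 29/3)

alpha=13, beta=29/3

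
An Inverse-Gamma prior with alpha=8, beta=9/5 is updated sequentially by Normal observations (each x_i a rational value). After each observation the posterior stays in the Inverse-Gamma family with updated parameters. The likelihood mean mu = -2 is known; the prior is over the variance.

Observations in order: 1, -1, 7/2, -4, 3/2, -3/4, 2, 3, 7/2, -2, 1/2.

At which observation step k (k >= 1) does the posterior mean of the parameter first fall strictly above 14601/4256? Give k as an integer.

obs 1: x=1 → posterior Inverse-Gamma(17/2, 63/10)
obs 2: x=-1 → posterior Inverse-Gamma(9, 34/5)
obs 3: x=7/2 → posterior Inverse-Gamma(19/2, 877/40)
obs 4: x=-4 → posterior Inverse-Gamma(10, 957/40)
obs 5: x=3/2 → posterior Inverse-Gamma(21/2, 601/20)
obs 6: x=-3/4 → posterior Inverse-Gamma(11, 4933/160)
obs 7: x=2 → posterior Inverse-Gamma(23/2, 6213/160)
obs 8: x=3 → posterior Inverse-Gamma(12, 8213/160)
obs 9: x=7/2 → posterior Inverse-Gamma(25/2, 10633/160)
obs 10: x=-2 → posterior Inverse-Gamma(13, 10633/160)
obs 11: x=1/2 → posterior Inverse-Gamma(27/2, 11133/160)

k = 7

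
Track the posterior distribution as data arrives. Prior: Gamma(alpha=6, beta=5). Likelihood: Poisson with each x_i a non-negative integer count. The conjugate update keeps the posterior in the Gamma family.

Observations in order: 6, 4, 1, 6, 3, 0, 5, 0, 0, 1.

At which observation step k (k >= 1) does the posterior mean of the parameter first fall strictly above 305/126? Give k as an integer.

k = 4

obs 1: x=6 → posterior Gamma(12, 6)
obs 2: x=4 → posterior Gamma(16, 7)
obs 3: x=1 → posterior Gamma(17, 8)
obs 4: x=6 → posterior Gamma(23, 9)
obs 5: x=3 → posterior Gamma(26, 10)
obs 6: x=0 → posterior Gamma(26, 11)
obs 7: x=5 → posterior Gamma(31, 12)
obs 8: x=0 → posterior Gamma(31, 13)
obs 9: x=0 → posterior Gamma(31, 14)
obs 10: x=1 → posterior Gamma(32, 15)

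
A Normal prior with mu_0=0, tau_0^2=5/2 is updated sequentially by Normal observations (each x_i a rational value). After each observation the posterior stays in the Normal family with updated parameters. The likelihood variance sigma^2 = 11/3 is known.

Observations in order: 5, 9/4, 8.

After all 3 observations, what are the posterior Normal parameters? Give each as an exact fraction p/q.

obs 1: x=5 → posterior Normal(75/37, 55/37)
obs 2: x=9/4 → posterior Normal(435/208, 55/52)
obs 3: x=8 → posterior Normal(915/268, 55/67)

mu_0=915/268, tau_0^2=55/67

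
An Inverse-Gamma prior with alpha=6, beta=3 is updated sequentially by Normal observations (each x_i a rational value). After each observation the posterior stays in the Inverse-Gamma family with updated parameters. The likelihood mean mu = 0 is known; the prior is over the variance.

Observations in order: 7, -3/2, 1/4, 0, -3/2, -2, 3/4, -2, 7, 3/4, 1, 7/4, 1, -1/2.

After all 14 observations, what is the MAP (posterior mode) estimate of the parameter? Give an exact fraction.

obs 1: x=7 → posterior Inverse-Gamma(13/2, 55/2)
obs 2: x=-3/2 → posterior Inverse-Gamma(7, 229/8)
obs 3: x=1/4 → posterior Inverse-Gamma(15/2, 917/32)
obs 4: x=0 → posterior Inverse-Gamma(8, 917/32)
obs 5: x=-3/2 → posterior Inverse-Gamma(17/2, 953/32)
obs 6: x=-2 → posterior Inverse-Gamma(9, 1017/32)
obs 7: x=3/4 → posterior Inverse-Gamma(19/2, 513/16)
obs 8: x=-2 → posterior Inverse-Gamma(10, 545/16)
obs 9: x=7 → posterior Inverse-Gamma(21/2, 937/16)
obs 10: x=3/4 → posterior Inverse-Gamma(11, 1883/32)
obs 11: x=1 → posterior Inverse-Gamma(23/2, 1899/32)
obs 12: x=7/4 → posterior Inverse-Gamma(12, 487/8)
obs 13: x=1 → posterior Inverse-Gamma(25/2, 491/8)
obs 14: x=-1/2 → posterior Inverse-Gamma(13, 123/2)

123/28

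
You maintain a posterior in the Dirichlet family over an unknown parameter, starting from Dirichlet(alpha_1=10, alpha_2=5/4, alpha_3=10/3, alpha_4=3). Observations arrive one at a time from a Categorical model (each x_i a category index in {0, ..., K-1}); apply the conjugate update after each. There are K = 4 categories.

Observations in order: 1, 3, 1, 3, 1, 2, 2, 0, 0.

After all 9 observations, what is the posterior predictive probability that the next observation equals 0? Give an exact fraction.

obs 1: x=1 → posterior Dirichlet(10, 9/4, 10/3, 3)
obs 2: x=3 → posterior Dirichlet(10, 9/4, 10/3, 4)
obs 3: x=1 → posterior Dirichlet(10, 13/4, 10/3, 4)
obs 4: x=3 → posterior Dirichlet(10, 13/4, 10/3, 5)
obs 5: x=1 → posterior Dirichlet(10, 17/4, 10/3, 5)
obs 6: x=2 → posterior Dirichlet(10, 17/4, 13/3, 5)
obs 7: x=2 → posterior Dirichlet(10, 17/4, 16/3, 5)
obs 8: x=0 → posterior Dirichlet(11, 17/4, 16/3, 5)
obs 9: x=0 → posterior Dirichlet(12, 17/4, 16/3, 5)

144/319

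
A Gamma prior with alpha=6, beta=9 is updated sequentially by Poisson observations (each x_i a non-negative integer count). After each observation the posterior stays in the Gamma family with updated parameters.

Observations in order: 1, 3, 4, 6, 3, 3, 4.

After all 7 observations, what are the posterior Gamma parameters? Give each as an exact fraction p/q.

obs 1: x=1 → posterior Gamma(7, 10)
obs 2: x=3 → posterior Gamma(10, 11)
obs 3: x=4 → posterior Gamma(14, 12)
obs 4: x=6 → posterior Gamma(20, 13)
obs 5: x=3 → posterior Gamma(23, 14)
obs 6: x=3 → posterior Gamma(26, 15)
obs 7: x=4 → posterior Gamma(30, 16)

alpha=30, beta=16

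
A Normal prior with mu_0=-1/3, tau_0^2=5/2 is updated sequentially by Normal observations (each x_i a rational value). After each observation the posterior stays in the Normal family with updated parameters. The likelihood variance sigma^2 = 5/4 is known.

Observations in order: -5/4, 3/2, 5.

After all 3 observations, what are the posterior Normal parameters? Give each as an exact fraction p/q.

obs 1: x=-5/4 → posterior Normal(-17/18, 5/6)
obs 2: x=3/2 → posterior Normal(1/30, 1/2)
obs 3: x=5 → posterior Normal(61/42, 5/14)

mu_0=61/42, tau_0^2=5/14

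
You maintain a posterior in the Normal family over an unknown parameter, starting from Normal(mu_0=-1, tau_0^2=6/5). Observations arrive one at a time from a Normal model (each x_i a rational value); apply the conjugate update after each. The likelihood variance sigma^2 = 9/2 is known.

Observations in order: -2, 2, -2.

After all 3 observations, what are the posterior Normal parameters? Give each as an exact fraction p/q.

mu_0=-23/27, tau_0^2=2/3

obs 1: x=-2 → posterior Normal(-23/19, 18/19)
obs 2: x=2 → posterior Normal(-15/23, 18/23)
obs 3: x=-2 → posterior Normal(-23/27, 2/3)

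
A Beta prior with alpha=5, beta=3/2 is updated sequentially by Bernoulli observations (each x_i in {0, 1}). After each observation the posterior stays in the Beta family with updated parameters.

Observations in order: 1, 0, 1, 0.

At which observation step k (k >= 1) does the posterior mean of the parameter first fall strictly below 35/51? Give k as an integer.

k = 4

obs 1: x=1 → posterior Beta(6, 3/2)
obs 2: x=0 → posterior Beta(6, 5/2)
obs 3: x=1 → posterior Beta(7, 5/2)
obs 4: x=0 → posterior Beta(7, 7/2)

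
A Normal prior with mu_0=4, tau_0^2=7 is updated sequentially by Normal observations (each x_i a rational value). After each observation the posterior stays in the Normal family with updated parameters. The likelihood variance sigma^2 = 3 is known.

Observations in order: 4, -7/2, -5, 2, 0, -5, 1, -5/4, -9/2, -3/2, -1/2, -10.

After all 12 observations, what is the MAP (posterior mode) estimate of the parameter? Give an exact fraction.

-631/348

obs 1: x=4 → posterior Normal(4, 21/10)
obs 2: x=-7/2 → posterior Normal(31/34, 21/17)
obs 3: x=-5 → posterior Normal(-13/16, 7/8)
obs 4: x=2 → posterior Normal(-11/62, 21/31)
obs 5: x=0 → posterior Normal(-11/76, 21/38)
obs 6: x=-5 → posterior Normal(-9/10, 7/15)
obs 7: x=1 → posterior Normal(-67/104, 21/52)
obs 8: x=-5/4 → posterior Normal(-169/236, 21/59)
obs 9: x=-9/2 → posterior Normal(-295/264, 7/22)
obs 10: x=-3/2 → posterior Normal(-337/292, 21/73)
obs 11: x=-1/2 → posterior Normal(-351/320, 21/80)
obs 12: x=-10 → posterior Normal(-631/348, 7/29)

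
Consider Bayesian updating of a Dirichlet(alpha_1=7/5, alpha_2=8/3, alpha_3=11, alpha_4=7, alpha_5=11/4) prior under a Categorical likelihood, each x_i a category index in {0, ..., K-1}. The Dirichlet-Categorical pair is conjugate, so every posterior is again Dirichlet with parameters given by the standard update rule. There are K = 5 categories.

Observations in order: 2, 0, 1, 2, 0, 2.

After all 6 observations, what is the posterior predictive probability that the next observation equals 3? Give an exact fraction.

obs 1: x=2 → posterior Dirichlet(7/5, 8/3, 12, 7, 11/4)
obs 2: x=0 → posterior Dirichlet(12/5, 8/3, 12, 7, 11/4)
obs 3: x=1 → posterior Dirichlet(12/5, 11/3, 12, 7, 11/4)
obs 4: x=2 → posterior Dirichlet(12/5, 11/3, 13, 7, 11/4)
obs 5: x=0 → posterior Dirichlet(17/5, 11/3, 13, 7, 11/4)
obs 6: x=2 → posterior Dirichlet(17/5, 11/3, 14, 7, 11/4)

420/1849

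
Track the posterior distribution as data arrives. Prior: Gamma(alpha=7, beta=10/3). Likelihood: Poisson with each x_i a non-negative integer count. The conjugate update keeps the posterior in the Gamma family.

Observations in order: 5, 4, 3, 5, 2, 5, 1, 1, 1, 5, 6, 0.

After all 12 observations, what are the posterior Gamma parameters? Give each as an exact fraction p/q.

obs 1: x=5 → posterior Gamma(12, 13/3)
obs 2: x=4 → posterior Gamma(16, 16/3)
obs 3: x=3 → posterior Gamma(19, 19/3)
obs 4: x=5 → posterior Gamma(24, 22/3)
obs 5: x=2 → posterior Gamma(26, 25/3)
obs 6: x=5 → posterior Gamma(31, 28/3)
obs 7: x=1 → posterior Gamma(32, 31/3)
obs 8: x=1 → posterior Gamma(33, 34/3)
obs 9: x=1 → posterior Gamma(34, 37/3)
obs 10: x=5 → posterior Gamma(39, 40/3)
obs 11: x=6 → posterior Gamma(45, 43/3)
obs 12: x=0 → posterior Gamma(45, 46/3)

alpha=45, beta=46/3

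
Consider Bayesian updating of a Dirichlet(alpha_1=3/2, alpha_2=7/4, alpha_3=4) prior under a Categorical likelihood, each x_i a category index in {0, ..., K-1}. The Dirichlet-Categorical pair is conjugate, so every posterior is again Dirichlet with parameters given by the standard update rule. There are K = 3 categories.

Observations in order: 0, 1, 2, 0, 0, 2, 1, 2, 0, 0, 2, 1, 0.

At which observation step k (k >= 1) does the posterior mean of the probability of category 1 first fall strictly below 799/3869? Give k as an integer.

obs 1: x=0 → posterior Dirichlet(5/2, 7/4, 4)
obs 2: x=1 → posterior Dirichlet(5/2, 11/4, 4)
obs 3: x=2 → posterior Dirichlet(5/2, 11/4, 5)
obs 4: x=0 → posterior Dirichlet(7/2, 11/4, 5)
obs 5: x=0 → posterior Dirichlet(9/2, 11/4, 5)
obs 6: x=2 → posterior Dirichlet(9/2, 11/4, 6)
obs 7: x=1 → posterior Dirichlet(9/2, 15/4, 6)
obs 8: x=2 → posterior Dirichlet(9/2, 15/4, 7)
obs 9: x=0 → posterior Dirichlet(11/2, 15/4, 7)
obs 10: x=0 → posterior Dirichlet(13/2, 15/4, 7)
obs 11: x=2 → posterior Dirichlet(13/2, 15/4, 8)
obs 12: x=1 → posterior Dirichlet(13/2, 19/4, 8)
obs 13: x=0 → posterior Dirichlet(15/2, 19/4, 8)

k = 11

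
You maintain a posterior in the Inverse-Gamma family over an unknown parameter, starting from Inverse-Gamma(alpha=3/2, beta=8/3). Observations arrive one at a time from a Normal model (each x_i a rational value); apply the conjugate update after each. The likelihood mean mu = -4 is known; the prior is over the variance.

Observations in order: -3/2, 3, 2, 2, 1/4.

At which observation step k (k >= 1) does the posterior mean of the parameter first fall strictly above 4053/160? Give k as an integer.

obs 1: x=-3/2 → posterior Inverse-Gamma(2, 139/24)
obs 2: x=3 → posterior Inverse-Gamma(5/2, 727/24)
obs 3: x=2 → posterior Inverse-Gamma(3, 1159/24)
obs 4: x=2 → posterior Inverse-Gamma(7/2, 1591/24)
obs 5: x=1/4 → posterior Inverse-Gamma(4, 7231/96)

k = 4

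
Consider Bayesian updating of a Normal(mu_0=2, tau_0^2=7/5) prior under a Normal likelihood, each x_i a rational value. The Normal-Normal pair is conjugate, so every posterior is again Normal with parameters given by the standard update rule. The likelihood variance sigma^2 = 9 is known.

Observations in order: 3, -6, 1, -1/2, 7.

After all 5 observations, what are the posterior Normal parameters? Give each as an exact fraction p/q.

mu_0=243/160, tau_0^2=63/80

obs 1: x=3 → posterior Normal(111/52, 63/52)
obs 2: x=-6 → posterior Normal(69/59, 63/59)
obs 3: x=1 → posterior Normal(38/33, 21/22)
obs 4: x=-1/2 → posterior Normal(145/146, 63/73)
obs 5: x=7 → posterior Normal(243/160, 63/80)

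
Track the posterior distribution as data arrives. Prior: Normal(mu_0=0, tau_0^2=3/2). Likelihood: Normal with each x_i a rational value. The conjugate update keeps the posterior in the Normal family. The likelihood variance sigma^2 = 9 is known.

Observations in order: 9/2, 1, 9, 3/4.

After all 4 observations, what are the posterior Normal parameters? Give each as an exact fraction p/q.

obs 1: x=9/2 → posterior Normal(9/14, 9/7)
obs 2: x=1 → posterior Normal(11/16, 9/8)
obs 3: x=9 → posterior Normal(29/18, 1)
obs 4: x=3/4 → posterior Normal(61/40, 9/10)

mu_0=61/40, tau_0^2=9/10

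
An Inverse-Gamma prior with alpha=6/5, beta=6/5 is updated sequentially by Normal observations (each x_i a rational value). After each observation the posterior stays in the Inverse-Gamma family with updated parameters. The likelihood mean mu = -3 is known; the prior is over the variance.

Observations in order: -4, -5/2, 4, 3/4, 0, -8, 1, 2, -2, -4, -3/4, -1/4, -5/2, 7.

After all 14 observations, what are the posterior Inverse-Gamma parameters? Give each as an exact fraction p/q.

obs 1: x=-4 → posterior Inverse-Gamma(17/10, 17/10)
obs 2: x=-5/2 → posterior Inverse-Gamma(11/5, 73/40)
obs 3: x=4 → posterior Inverse-Gamma(27/10, 1053/40)
obs 4: x=3/4 → posterior Inverse-Gamma(16/5, 5337/160)
obs 5: x=0 → posterior Inverse-Gamma(37/10, 6057/160)
obs 6: x=-8 → posterior Inverse-Gamma(21/5, 8057/160)
obs 7: x=1 → posterior Inverse-Gamma(47/10, 9337/160)
obs 8: x=2 → posterior Inverse-Gamma(26/5, 11337/160)
obs 9: x=-2 → posterior Inverse-Gamma(57/10, 11417/160)
obs 10: x=-4 → posterior Inverse-Gamma(31/5, 11497/160)
obs 11: x=-3/4 → posterior Inverse-Gamma(67/10, 5951/80)
obs 12: x=-1/4 → posterior Inverse-Gamma(36/5, 12507/160)
obs 13: x=-5/2 → posterior Inverse-Gamma(77/10, 12527/160)
obs 14: x=7 → posterior Inverse-Gamma(41/5, 20527/160)

alpha=41/5, beta=20527/160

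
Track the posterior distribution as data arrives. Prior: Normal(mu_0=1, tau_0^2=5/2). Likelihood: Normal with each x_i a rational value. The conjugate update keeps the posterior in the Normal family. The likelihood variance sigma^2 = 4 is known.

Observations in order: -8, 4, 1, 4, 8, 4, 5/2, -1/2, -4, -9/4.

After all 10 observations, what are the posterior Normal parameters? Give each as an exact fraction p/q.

mu_0=207/232, tau_0^2=10/29

obs 1: x=-8 → posterior Normal(-32/13, 20/13)
obs 2: x=4 → posterior Normal(-2/3, 10/9)
obs 3: x=1 → posterior Normal(-7/23, 20/23)
obs 4: x=4 → posterior Normal(13/28, 5/7)
obs 5: x=8 → posterior Normal(53/33, 20/33)
obs 6: x=4 → posterior Normal(73/38, 10/19)
obs 7: x=5/2 → posterior Normal(171/86, 20/43)
obs 8: x=-1/2 → posterior Normal(83/48, 5/12)
obs 9: x=-4 → posterior Normal(63/53, 20/53)
obs 10: x=-9/4 → posterior Normal(207/232, 10/29)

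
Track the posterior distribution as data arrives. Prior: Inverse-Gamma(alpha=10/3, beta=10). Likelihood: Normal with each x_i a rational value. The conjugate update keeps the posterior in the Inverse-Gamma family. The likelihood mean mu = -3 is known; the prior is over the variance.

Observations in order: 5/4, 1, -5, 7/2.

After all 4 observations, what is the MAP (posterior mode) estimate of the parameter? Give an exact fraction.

obs 1: x=5/4 → posterior Inverse-Gamma(23/6, 609/32)
obs 2: x=1 → posterior Inverse-Gamma(13/3, 865/32)
obs 3: x=-5 → posterior Inverse-Gamma(29/6, 929/32)
obs 4: x=7/2 → posterior Inverse-Gamma(16/3, 1605/32)

4815/608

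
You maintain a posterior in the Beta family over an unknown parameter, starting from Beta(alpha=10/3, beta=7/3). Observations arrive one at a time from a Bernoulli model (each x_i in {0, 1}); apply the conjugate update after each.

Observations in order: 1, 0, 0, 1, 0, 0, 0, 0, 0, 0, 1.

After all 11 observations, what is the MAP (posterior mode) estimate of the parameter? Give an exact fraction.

obs 1: x=1 → posterior Beta(13/3, 7/3)
obs 2: x=0 → posterior Beta(13/3, 10/3)
obs 3: x=0 → posterior Beta(13/3, 13/3)
obs 4: x=1 → posterior Beta(16/3, 13/3)
obs 5: x=0 → posterior Beta(16/3, 16/3)
obs 6: x=0 → posterior Beta(16/3, 19/3)
obs 7: x=0 → posterior Beta(16/3, 22/3)
obs 8: x=0 → posterior Beta(16/3, 25/3)
obs 9: x=0 → posterior Beta(16/3, 28/3)
obs 10: x=0 → posterior Beta(16/3, 31/3)
obs 11: x=1 → posterior Beta(19/3, 31/3)

4/11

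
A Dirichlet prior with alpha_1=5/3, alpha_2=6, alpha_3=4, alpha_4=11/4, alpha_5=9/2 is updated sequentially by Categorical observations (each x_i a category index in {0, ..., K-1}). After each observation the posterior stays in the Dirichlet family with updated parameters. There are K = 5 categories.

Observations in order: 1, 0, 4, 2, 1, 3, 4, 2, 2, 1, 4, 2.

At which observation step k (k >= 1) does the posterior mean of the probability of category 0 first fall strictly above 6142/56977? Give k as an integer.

obs 1: x=1 → posterior Dirichlet(5/3, 7, 4, 11/4, 9/2)
obs 2: x=0 → posterior Dirichlet(8/3, 7, 4, 11/4, 9/2)
obs 3: x=4 → posterior Dirichlet(8/3, 7, 4, 11/4, 11/2)
obs 4: x=2 → posterior Dirichlet(8/3, 7, 5, 11/4, 11/2)
obs 5: x=1 → posterior Dirichlet(8/3, 8, 5, 11/4, 11/2)
obs 6: x=3 → posterior Dirichlet(8/3, 8, 5, 15/4, 11/2)
obs 7: x=4 → posterior Dirichlet(8/3, 8, 5, 15/4, 13/2)
obs 8: x=2 → posterior Dirichlet(8/3, 8, 6, 15/4, 13/2)
obs 9: x=2 → posterior Dirichlet(8/3, 8, 7, 15/4, 13/2)
obs 10: x=1 → posterior Dirichlet(8/3, 9, 7, 15/4, 13/2)
obs 11: x=4 → posterior Dirichlet(8/3, 9, 7, 15/4, 15/2)
obs 12: x=2 → posterior Dirichlet(8/3, 9, 8, 15/4, 15/2)

k = 2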